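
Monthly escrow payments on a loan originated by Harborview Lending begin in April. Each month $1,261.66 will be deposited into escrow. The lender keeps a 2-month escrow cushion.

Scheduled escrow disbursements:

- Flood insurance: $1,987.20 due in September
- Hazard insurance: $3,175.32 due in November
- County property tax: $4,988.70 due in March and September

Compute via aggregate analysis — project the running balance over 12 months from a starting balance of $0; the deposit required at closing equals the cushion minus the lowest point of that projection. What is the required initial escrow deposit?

Cushion = 2 × $1,261.66 = $2,523.32
Trial balance (start $0, +$1,261.66 each month, − disbursements):
  Apr: +$1,261.66 → $1,261.66
  May: +$1,261.66 → $2,523.32
  Jun: +$1,261.66 → $3,784.98
  Jul: +$1,261.66 → $5,046.64
  Aug: +$1,261.66 → $6,308.30
  Sep: +$1,261.66 − $6,975.90 → $594.06
  Oct: +$1,261.66 → $1,855.72
  Nov: +$1,261.66 − $3,175.32 → -$57.94
  Dec: +$1,261.66 → $1,203.72
  Jan: +$1,261.66 → $2,465.38
  Feb: +$1,261.66 → $3,727.04
  Mar: +$1,261.66 − $4,988.70 → $0.00
Lowest trial balance = -$57.94 (Nov)
Initial deposit = cushion − low point = $2,523.32 − (-$57.94) = $2,581.26

$2,581.26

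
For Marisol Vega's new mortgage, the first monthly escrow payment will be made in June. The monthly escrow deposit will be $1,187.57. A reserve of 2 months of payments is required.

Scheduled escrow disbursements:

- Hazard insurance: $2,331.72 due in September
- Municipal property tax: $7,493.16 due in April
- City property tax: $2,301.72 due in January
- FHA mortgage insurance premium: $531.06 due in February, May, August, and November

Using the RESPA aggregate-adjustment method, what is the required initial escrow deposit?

Cushion = 2 × $1,187.57 = $2,375.14
Trial balance (start $0, +$1,187.57 each month, − disbursements):
  Jun: +$1,187.57 → $1,187.57
  Jul: +$1,187.57 → $2,375.14
  Aug: +$1,187.57 − $531.06 → $3,031.65
  Sep: +$1,187.57 − $2,331.72 → $1,887.50
  Oct: +$1,187.57 → $3,075.07
  Nov: +$1,187.57 − $531.06 → $3,731.58
  Dec: +$1,187.57 → $4,919.15
  Jan: +$1,187.57 − $2,301.72 → $3,805.00
  Feb: +$1,187.57 − $531.06 → $4,461.51
  Mar: +$1,187.57 → $5,649.08
  Apr: +$1,187.57 − $7,493.16 → -$656.51
  May: +$1,187.57 − $531.06 → $0.00
Lowest trial balance = -$656.51 (Apr)
Initial deposit = cushion − low point = $2,375.14 − (-$656.51) = $3,031.65

$3,031.65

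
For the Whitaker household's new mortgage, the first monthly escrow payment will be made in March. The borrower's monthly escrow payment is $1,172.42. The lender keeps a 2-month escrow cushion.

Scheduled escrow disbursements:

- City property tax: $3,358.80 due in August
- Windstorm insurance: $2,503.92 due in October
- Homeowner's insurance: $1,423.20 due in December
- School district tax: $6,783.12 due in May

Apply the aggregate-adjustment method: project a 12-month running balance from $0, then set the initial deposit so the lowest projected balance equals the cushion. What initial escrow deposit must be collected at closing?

$5,611.32

Cushion = 2 × $1,172.42 = $2,344.84
Trial balance (start $0, +$1,172.42 each month, − disbursements):
  Mar: +$1,172.42 → $1,172.42
  Apr: +$1,172.42 → $2,344.84
  May: +$1,172.42 − $6,783.12 → -$3,265.86
  Jun: +$1,172.42 → -$2,093.44
  Jul: +$1,172.42 → -$921.02
  Aug: +$1,172.42 − $3,358.80 → -$3,107.40
  Sep: +$1,172.42 → -$1,934.98
  Oct: +$1,172.42 − $2,503.92 → -$3,266.48
  Nov: +$1,172.42 → -$2,094.06
  Dec: +$1,172.42 − $1,423.20 → -$2,344.84
  Jan: +$1,172.42 → -$1,172.42
  Feb: +$1,172.42 → $0.00
Lowest trial balance = -$3,266.48 (Oct)
Initial deposit = cushion − low point = $2,344.84 − (-$3,266.48) = $5,611.32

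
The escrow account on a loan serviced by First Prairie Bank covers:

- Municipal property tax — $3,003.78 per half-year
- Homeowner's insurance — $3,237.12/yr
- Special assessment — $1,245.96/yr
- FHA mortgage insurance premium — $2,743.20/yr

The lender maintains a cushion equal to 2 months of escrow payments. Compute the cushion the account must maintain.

$2,205.64

Municipal property tax: $3,003.78 × 2 = $6,007.56 per year
Homeowner's insurance: $3,237.12 per year
Special assessment: $1,245.96 per year
FHA mortgage insurance premium: $2,743.20 per year
Total per year = $13,233.84
Base monthly escrow = $13,233.84 ÷ 12 = $1,102.82
Required cushion = 2 × $1,102.82 = $2,205.64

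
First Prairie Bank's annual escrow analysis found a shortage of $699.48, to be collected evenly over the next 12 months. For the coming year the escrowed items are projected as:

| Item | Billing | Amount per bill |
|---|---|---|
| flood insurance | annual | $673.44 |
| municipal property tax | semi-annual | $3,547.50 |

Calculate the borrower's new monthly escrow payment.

Flood insurance: $673.44 annually
Municipal property tax: $3,547.50 × 2 = $7,095.00 annually
Combined annual = $7,768.44
Per month = $7,768.44 / 12 = $647.37
Monthly shortage recovery: $699.48 / 12 = $58.29
Adjusted monthly = $647.37 + $58.29 = $705.66

$705.66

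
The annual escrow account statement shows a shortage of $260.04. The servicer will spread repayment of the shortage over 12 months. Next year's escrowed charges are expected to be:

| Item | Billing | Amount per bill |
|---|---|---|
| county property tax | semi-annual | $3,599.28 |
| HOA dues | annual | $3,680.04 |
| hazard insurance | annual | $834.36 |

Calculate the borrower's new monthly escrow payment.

County property tax: $3,599.28 × 2 = $7,198.56
HOA dues: $3,680.04
Hazard insurance: $834.36
Annual escrow total = $7,198.56 + $3,680.04 + $834.36 = $11,712.96
Base monthly escrow = $11,712.96 ÷ 12 = $976.08
Shortage spread = $260.04 ÷ 12 = $21.67/mo
New monthly escrow = $976.08 + $21.67 = $997.75

$997.75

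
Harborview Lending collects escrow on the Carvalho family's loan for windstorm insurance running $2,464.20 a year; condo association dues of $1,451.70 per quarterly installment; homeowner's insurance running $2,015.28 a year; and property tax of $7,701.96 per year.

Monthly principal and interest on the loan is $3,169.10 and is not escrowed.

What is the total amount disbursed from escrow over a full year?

Windstorm insurance = $2,464.20 annually
Condo association dues = $1,451.70 × 4 = $5,806.80 annually
Homeowner's insurance = $2,015.28 annually
Property tax = $7,701.96 annually
Combined annual = $17,988.24

$17,988.24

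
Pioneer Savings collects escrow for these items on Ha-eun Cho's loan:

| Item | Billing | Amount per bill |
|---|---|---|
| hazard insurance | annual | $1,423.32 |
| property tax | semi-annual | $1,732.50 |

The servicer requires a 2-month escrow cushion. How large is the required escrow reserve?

$814.72

Hazard insurance = $1,423.32/yr
Property tax = $1,732.50 × 2 = $3,465.00/yr
Combined annual = $1,423.32 + $3,465.00 = $4,888.32
Base monthly escrow = $4,888.32 / 12 = $407.36
Cushion = 2 × $407.36 = $814.72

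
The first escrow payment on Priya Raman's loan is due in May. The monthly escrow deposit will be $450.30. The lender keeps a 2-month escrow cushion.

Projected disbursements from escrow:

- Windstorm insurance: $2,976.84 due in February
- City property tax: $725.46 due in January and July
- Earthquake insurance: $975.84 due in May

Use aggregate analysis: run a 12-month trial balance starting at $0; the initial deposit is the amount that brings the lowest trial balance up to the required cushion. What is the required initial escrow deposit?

Cushion = 2 × $450.30 = $900.60
Trial balance (start $0, +$450.30 each month, − disbursements):
  May: +$450.30 − $975.84 → -$525.54
  Jun: +$450.30 → -$75.24
  Jul: +$450.30 − $725.46 → -$350.40
  Aug: +$450.30 → $99.90
  Sep: +$450.30 → $550.20
  Oct: +$450.30 → $1,000.50
  Nov: +$450.30 → $1,450.80
  Dec: +$450.30 → $1,901.10
  Jan: +$450.30 − $725.46 → $1,625.94
  Feb: +$450.30 − $2,976.84 → -$900.60
  Mar: +$450.30 → -$450.30
  Apr: +$450.30 → $0.00
Lowest trial balance = -$900.60 (Feb)
Initial deposit = cushion − low point = $900.60 − (-$900.60) = $1,801.20

$1,801.20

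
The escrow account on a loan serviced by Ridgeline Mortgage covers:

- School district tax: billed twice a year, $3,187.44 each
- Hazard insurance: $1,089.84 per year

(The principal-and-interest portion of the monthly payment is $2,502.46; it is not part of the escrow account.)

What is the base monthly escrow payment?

School district tax — $3,187.44 × 2 = $6,374.88 annually
Hazard insurance — $1,089.84 annually
Annual escrow total = $7,464.72
Per month = $7,464.72 ÷ 12 = $622.06

$622.06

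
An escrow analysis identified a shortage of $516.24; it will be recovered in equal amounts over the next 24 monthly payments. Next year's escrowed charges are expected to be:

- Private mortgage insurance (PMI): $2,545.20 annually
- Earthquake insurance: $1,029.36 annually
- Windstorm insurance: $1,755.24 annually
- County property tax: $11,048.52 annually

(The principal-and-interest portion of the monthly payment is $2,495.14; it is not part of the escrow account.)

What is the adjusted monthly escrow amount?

Private mortgage insurance (PMI) = $2,545.20
Earthquake insurance = $1,029.36
Windstorm insurance = $1,755.24
County property tax = $11,048.52
Total annual escrow = $2,545.20 + $1,029.36 + $1,755.24 + $11,048.52 = $16,378.32
Monthly = $16,378.32 / 12 = $1,364.86
Monthly shortage recovery: $516.24 ÷ 24 = $21.51
New monthly escrow = $1,364.86 + $21.51 = $1,386.37

$1,386.37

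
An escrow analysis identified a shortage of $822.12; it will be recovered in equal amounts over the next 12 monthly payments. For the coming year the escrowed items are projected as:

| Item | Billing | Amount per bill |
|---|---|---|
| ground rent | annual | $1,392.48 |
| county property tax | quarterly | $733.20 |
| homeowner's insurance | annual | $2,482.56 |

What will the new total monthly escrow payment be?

$635.83

Ground rent — $1,392.48 per year
County property tax — $733.20 × 4 = $2,932.80 per year
Homeowner's insurance — $2,482.56 per year
Combined annual = $1,392.48 + $2,932.80 + $2,482.56 = $6,807.84
Base monthly escrow = $6,807.84 / 12 = $567.32
Shortage spread = $822.12 ÷ 12 = $68.51/mo
Adjusted monthly = $567.32 + $68.51 = $635.83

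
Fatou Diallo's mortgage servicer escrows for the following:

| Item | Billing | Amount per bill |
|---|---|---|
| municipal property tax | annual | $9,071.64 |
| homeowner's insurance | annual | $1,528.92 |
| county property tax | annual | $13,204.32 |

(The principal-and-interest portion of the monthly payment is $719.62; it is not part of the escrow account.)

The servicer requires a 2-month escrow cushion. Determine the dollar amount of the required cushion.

Municipal property tax = $9,071.64/yr
Homeowner's insurance = $1,528.92/yr
County property tax = $13,204.32/yr
Annual escrow total = $9,071.64 + $1,528.92 + $13,204.32 = $23,804.88
Base monthly escrow = $23,804.88 / 12 = $1,983.74
Cushion = 2 × $1,983.74 = $3,967.48

$3,967.48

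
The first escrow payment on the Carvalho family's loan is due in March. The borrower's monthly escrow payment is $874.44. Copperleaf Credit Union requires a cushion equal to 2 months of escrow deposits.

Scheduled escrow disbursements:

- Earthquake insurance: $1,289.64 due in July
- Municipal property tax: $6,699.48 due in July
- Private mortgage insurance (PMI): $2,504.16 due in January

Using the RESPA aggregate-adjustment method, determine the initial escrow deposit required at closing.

Cushion = 2 × $874.44 = $1,748.88
Trial balance (start $0, +$874.44 each month, − disbursements):
  Mar: +$874.44 → $874.44
  Apr: +$874.44 → $1,748.88
  May: +$874.44 → $2,623.32
  Jun: +$874.44 → $3,497.76
  Jul: +$874.44 − $7,989.12 → -$3,616.92
  Aug: +$874.44 → -$2,742.48
  Sep: +$874.44 → -$1,868.04
  Oct: +$874.44 → -$993.60
  Nov: +$874.44 → -$119.16
  Dec: +$874.44 → $755.28
  Jan: +$874.44 − $2,504.16 → -$874.44
  Feb: +$874.44 → $0.00
Lowest trial balance = -$3,616.92 (Jul)
Initial deposit = cushion − low point = $1,748.88 − (-$3,616.92) = $5,365.80

$5,365.80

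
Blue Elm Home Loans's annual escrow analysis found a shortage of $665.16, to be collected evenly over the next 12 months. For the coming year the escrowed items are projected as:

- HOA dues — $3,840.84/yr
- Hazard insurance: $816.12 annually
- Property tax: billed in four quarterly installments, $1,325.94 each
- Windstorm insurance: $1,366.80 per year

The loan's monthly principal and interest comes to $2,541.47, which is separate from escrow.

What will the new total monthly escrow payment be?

$999.39

HOA dues — $3,840.84 annually
Hazard insurance — $816.12 annually
Property tax — $1,325.94 × 4 = $5,303.76 annually
Windstorm insurance — $1,366.80 annually
Combined annual = $11,327.52
Monthly escrow = $11,327.52 / 12 = $943.96
Shortage spread = $665.16 / 12 = $55.43/mo
New monthly escrow = $943.96 + $55.43 = $999.39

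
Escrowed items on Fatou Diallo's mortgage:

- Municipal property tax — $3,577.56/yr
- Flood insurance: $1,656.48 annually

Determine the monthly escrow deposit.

$436.17

Municipal property tax = $3,577.56/yr
Flood insurance = $1,656.48/yr
Combined annual = $3,577.56 + $1,656.48 = $5,234.04
Base monthly escrow = $5,234.04 ÷ 12 = $436.17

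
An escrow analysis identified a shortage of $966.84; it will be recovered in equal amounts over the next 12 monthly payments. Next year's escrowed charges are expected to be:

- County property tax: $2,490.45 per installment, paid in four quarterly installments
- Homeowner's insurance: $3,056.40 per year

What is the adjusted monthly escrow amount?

County property tax: $2,490.45 × 4 = $9,961.80 per year
Homeowner's insurance: $3,056.40 per year
Total per year = $9,961.80 + $3,056.40 = $13,018.20
Base monthly escrow = $13,018.20 ÷ 12 = $1,084.85
Shortage per month = $966.84 / 12 = $80.57
Adjusted monthly = $1,084.85 + $80.57 = $1,165.42

$1,165.42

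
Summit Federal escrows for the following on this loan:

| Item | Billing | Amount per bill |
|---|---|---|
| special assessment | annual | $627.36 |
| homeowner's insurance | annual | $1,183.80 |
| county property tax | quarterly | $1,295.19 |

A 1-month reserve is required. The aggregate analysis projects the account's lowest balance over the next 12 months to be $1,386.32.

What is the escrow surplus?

$803.66

Special assessment: $627.36/yr
Homeowner's insurance: $1,183.80/yr
County property tax: $1,295.19 × 4 = $5,180.76/yr
Total per year = $627.36 + $1,183.80 + $5,180.76 = $6,991.92
Per month = $6,991.92 / 12 = $582.66
Required reserve = 1 × $582.66 = $582.66
Excess over cushion: $1,386.32 − $582.66 = $803.66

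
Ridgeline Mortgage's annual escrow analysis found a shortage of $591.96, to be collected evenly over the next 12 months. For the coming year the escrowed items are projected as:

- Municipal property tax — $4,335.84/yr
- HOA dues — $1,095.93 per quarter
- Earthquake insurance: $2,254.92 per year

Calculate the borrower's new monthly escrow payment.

$963.87

Municipal property tax = $4,335.84
HOA dues = $1,095.93 × 4 = $4,383.72
Earthquake insurance = $2,254.92
Total annual escrow = $4,335.84 + $4,383.72 + $2,254.92 = $10,974.48
Base monthly escrow = $10,974.48 / 12 = $914.54
Shortage spread = $591.96 ÷ 12 = $49.33/mo
New monthly escrow = $914.54 + $49.33 = $963.87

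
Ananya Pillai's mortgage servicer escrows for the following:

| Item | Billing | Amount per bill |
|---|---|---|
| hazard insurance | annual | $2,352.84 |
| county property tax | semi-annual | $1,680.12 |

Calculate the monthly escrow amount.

Hazard insurance: $2,352.84 annually
County property tax: $1,680.12 × 2 = $3,360.24 annually
Total annual escrow = $2,352.84 + $3,360.24 = $5,713.08
Monthly = $5,713.08 ÷ 12 = $476.09

$476.09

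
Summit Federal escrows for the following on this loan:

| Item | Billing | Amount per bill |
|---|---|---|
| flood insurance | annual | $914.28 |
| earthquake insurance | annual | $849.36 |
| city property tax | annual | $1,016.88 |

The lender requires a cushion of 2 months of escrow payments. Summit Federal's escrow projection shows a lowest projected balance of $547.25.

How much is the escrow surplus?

Flood insurance — $914.28 annually
Earthquake insurance — $849.36 annually
City property tax — $1,016.88 annually
Combined annual = $2,780.52
Monthly = $2,780.52 ÷ 12 = $231.71
Cushion = 2 × $231.71 = $463.42
Surplus = $547.25 − $463.42 = $83.83

$83.83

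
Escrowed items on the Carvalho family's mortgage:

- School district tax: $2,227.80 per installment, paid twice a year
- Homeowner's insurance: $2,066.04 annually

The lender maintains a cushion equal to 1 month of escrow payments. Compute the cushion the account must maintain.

School district tax — $2,227.80 × 2 = $4,455.60 annually
Homeowner's insurance — $2,066.04 annually
Annual escrow total = $4,455.60 + $2,066.04 = $6,521.64
Monthly = $6,521.64 / 12 = $543.47
Cushion = 1 × $543.47 = $543.47

$543.47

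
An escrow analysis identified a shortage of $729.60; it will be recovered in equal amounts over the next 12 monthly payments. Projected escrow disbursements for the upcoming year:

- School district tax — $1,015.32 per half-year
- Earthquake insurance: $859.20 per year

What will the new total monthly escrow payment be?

School district tax = $1,015.32 × 2 = $2,030.64
Earthquake insurance = $859.20
Yearly total = $2,889.84
Monthly = $2,889.84 / 12 = $240.82
Monthly shortage recovery: $729.60 / 12 = $60.80
New monthly escrow = $240.82 + $60.80 = $301.62

$301.62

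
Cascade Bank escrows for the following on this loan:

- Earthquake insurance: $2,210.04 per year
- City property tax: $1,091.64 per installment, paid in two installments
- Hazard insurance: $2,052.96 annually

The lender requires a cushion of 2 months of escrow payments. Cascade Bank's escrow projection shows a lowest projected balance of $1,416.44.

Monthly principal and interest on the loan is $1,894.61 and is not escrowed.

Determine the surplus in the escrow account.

$342.06

Earthquake insurance = $2,210.04 annually
City property tax = $1,091.64 × 2 = $2,183.28 annually
Hazard insurance = $2,052.96 annually
Total per year = $6,446.28
Monthly = $6,446.28 ÷ 12 = $537.19
Required cushion = 2 × $537.19 = $1,074.38
Surplus = $1,416.44 − $1,074.38 = $342.06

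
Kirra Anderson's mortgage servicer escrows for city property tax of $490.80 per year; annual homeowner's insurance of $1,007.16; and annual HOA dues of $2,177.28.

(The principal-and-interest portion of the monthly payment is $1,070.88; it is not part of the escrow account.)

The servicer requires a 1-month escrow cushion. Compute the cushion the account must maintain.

$306.27

City property tax — $490.80 annually
Homeowner's insurance — $1,007.16 annually
HOA dues — $2,177.28 annually
Total annual escrow = $490.80 + $1,007.16 + $2,177.28 = $3,675.24
Monthly escrow = $3,675.24 / 12 = $306.27
Cushion = 1 × $306.27 = $306.27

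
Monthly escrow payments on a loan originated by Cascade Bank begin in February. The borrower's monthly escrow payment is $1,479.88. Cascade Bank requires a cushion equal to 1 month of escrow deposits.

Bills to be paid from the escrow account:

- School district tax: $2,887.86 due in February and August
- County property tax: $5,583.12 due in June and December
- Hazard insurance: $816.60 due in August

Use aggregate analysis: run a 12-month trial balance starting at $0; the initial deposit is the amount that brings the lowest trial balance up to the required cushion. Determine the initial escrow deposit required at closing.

Cushion = 1 × $1,479.88 = $1,479.88
Trial balance (start $0, +$1,479.88 each month, − disbursements):
  Feb: +$1,479.88 − $2,887.86 → -$1,407.98
  Mar: +$1,479.88 → $71.90
  Apr: +$1,479.88 → $1,551.78
  May: +$1,479.88 → $3,031.66
  Jun: +$1,479.88 − $5,583.12 → -$1,071.58
  Jul: +$1,479.88 → $408.30
  Aug: +$1,479.88 − $3,704.46 → -$1,816.28
  Sep: +$1,479.88 → -$336.40
  Oct: +$1,479.88 → $1,143.48
  Nov: +$1,479.88 → $2,623.36
  Dec: +$1,479.88 − $5,583.12 → -$1,479.88
  Jan: +$1,479.88 → $0.00
Lowest trial balance = -$1,816.28 (Aug)
Initial deposit = cushion − low point = $1,479.88 − (-$1,816.28) = $3,296.16

$3,296.16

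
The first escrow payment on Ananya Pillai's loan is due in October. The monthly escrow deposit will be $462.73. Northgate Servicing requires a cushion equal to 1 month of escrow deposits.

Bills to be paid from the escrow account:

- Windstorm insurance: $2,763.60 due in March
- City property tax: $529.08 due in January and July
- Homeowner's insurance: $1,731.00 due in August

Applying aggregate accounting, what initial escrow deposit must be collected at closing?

$979.03

Cushion = 1 × $462.73 = $462.73
Trial balance (start $0, +$462.73 each month, − disbursements):
  Oct: +$462.73 → $462.73
  Nov: +$462.73 → $925.46
  Dec: +$462.73 → $1,388.19
  Jan: +$462.73 − $529.08 → $1,321.84
  Feb: +$462.73 → $1,784.57
  Mar: +$462.73 − $2,763.60 → -$516.30
  Apr: +$462.73 → -$53.57
  May: +$462.73 → $409.16
  Jun: +$462.73 → $871.89
  Jul: +$462.73 − $529.08 → $805.54
  Aug: +$462.73 − $1,731.00 → -$462.73
  Sep: +$462.73 → $0.00
Lowest trial balance = -$516.30 (Mar)
Initial deposit = cushion − low point = $462.73 − (-$516.30) = $979.03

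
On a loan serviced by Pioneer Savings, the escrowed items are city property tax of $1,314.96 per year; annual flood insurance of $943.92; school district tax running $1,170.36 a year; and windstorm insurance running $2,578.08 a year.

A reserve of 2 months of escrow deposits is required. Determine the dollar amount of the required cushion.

City property tax = $1,314.96
Flood insurance = $943.92
School district tax = $1,170.36
Windstorm insurance = $2,578.08
Total per year = $6,007.32
Monthly = $6,007.32 ÷ 12 = $500.61
Required cushion = 2 × $500.61 = $1,001.22

$1,001.22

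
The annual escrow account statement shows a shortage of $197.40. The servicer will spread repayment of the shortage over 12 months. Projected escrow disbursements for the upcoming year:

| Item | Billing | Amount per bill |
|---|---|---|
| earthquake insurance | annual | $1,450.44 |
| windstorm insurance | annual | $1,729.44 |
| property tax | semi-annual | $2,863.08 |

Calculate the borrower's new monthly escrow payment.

Earthquake insurance — $1,450.44 per year
Windstorm insurance — $1,729.44 per year
Property tax — $2,863.08 × 2 = $5,726.16 per year
Annual escrow total = $8,906.04
Monthly = $8,906.04 ÷ 12 = $742.17
Shortage per month = $197.40 ÷ 12 = $16.45
New monthly escrow = $742.17 + $16.45 = $758.62

$758.62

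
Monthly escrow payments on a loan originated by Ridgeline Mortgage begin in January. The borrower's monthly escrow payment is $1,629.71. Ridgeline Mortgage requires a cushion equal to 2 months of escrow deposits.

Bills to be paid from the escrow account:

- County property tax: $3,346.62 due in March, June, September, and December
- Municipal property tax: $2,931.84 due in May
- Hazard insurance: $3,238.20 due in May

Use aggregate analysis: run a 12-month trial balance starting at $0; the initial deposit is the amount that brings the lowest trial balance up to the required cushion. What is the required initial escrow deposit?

Cushion = 2 × $1,629.71 = $3,259.42
Trial balance (start $0, +$1,629.71 each month, − disbursements):
  Jan: +$1,629.71 → $1,629.71
  Feb: +$1,629.71 → $3,259.42
  Mar: +$1,629.71 − $3,346.62 → $1,542.51
  Apr: +$1,629.71 → $3,172.22
  May: +$1,629.71 − $6,170.04 → -$1,368.11
  Jun: +$1,629.71 − $3,346.62 → -$3,085.02
  Jul: +$1,629.71 → -$1,455.31
  Aug: +$1,629.71 → $174.40
  Sep: +$1,629.71 − $3,346.62 → -$1,542.51
  Oct: +$1,629.71 → $87.20
  Nov: +$1,629.71 → $1,716.91
  Dec: +$1,629.71 − $3,346.62 → $0.00
Lowest trial balance = -$3,085.02 (Jun)
Initial deposit = cushion − low point = $3,259.42 − (-$3,085.02) = $6,344.44

$6,344.44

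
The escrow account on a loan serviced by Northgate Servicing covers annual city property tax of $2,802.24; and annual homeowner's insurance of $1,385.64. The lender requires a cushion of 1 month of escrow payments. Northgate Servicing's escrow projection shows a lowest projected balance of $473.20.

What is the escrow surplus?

City property tax — $2,802.24 annually
Homeowner's insurance — $1,385.64 annually
Yearly total = $2,802.24 + $1,385.64 = $4,187.88
Base monthly escrow = $4,187.88 / 12 = $348.99
Required cushion = 1 × $348.99 = $348.99
Excess over cushion: $473.20 − $348.99 = $124.21

$124.21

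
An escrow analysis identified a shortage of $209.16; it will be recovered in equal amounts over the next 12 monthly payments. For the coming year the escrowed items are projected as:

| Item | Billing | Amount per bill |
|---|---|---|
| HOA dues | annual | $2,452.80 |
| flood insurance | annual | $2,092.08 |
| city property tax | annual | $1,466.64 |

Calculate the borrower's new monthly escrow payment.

$518.39

HOA dues — $2,452.80
Flood insurance — $2,092.08
City property tax — $1,466.64
Annual escrow total = $6,011.52
Monthly escrow = $6,011.52 ÷ 12 = $500.96
Shortage spread = $209.16 ÷ 12 = $17.43/mo
Adjusted monthly = $500.96 + $17.43 = $518.39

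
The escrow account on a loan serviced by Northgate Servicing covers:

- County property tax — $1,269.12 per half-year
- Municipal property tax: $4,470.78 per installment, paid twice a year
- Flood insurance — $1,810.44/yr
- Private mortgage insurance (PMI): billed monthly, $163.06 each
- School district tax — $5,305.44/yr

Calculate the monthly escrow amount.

County property tax — $1,269.12 × 2 = $2,538.24 annually
Municipal property tax — $4,470.78 × 2 = $8,941.56 annually
Flood insurance — $1,810.44 annually
Private mortgage insurance (PMI) — $163.06 × 12 = $1,956.72 annually
School district tax — $5,305.44 annually
Total annual escrow = $20,552.40
Monthly escrow = $20,552.40 / 12 = $1,712.70

$1,712.70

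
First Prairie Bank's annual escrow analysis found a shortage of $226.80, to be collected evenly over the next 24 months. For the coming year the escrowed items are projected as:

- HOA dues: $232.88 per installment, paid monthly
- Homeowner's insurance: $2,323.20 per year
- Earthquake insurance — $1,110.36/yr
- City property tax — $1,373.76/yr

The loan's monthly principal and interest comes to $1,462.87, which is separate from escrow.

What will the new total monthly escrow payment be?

$642.94

HOA dues = $232.88 × 12 = $2,794.56
Homeowner's insurance = $2,323.20
Earthquake insurance = $1,110.36
City property tax = $1,373.76
Yearly total = $2,794.56 + $2,323.20 + $1,110.36 + $1,373.76 = $7,601.88
Monthly escrow = $7,601.88 / 12 = $633.49
Monthly shortage recovery: $226.80 ÷ 24 = $9.45
New monthly escrow = $633.49 + $9.45 = $642.94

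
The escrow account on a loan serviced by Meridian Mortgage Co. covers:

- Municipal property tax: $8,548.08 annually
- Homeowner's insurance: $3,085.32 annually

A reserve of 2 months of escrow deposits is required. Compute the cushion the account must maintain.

Municipal property tax: $8,548.08 annually
Homeowner's insurance: $3,085.32 annually
Total per year = $11,633.40
Per month = $11,633.40 ÷ 12 = $969.45
Required cushion = 2 × $969.45 = $1,938.90

$1,938.90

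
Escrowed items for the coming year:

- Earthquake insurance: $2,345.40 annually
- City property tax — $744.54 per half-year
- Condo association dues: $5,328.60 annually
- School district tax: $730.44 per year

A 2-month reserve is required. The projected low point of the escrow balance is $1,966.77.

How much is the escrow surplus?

$317.85

Earthquake insurance — $2,345.40/yr
City property tax — $744.54 × 2 = $1,489.08/yr
Condo association dues — $5,328.60/yr
School district tax — $730.44/yr
Annual escrow total = $9,893.52
Per month = $9,893.52 / 12 = $824.46
Cushion = 2 × $824.46 = $1,648.92
Excess over cushion: $1,966.77 − $1,648.92 = $317.85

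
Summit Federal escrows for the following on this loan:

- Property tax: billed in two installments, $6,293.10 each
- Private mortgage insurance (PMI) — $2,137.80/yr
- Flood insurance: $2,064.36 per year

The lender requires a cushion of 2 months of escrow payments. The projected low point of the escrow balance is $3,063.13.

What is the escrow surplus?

Property tax = $6,293.10 × 2 = $12,586.20 annually
Private mortgage insurance (PMI) = $2,137.80 annually
Flood insurance = $2,064.36 annually
Combined annual = $12,586.20 + $2,137.80 + $2,064.36 = $16,788.36
Base monthly escrow = $16,788.36 / 12 = $1,399.03
Cushion = 2 × $1,399.03 = $2,798.06
Excess over cushion: $3,063.13 − $2,798.06 = $265.07

$265.07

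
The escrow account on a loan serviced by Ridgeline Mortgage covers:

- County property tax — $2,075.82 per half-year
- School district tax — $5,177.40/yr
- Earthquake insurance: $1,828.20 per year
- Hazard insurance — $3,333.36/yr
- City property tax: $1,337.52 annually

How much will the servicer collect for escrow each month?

$1,319.01

County property tax: $2,075.82 × 2 = $4,151.64
School district tax: $5,177.40
Earthquake insurance: $1,828.20
Hazard insurance: $3,333.36
City property tax: $1,337.52
Yearly total = $15,828.12
Per month = $15,828.12 / 12 = $1,319.01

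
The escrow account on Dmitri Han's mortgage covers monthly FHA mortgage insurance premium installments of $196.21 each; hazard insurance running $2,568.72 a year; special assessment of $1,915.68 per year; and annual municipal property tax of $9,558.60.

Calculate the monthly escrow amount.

FHA mortgage insurance premium: $196.21 × 12 = $2,354.52
Hazard insurance: $2,568.72
Special assessment: $1,915.68
Municipal property tax: $9,558.60
Yearly total = $16,397.52
Per month = $16,397.52 / 12 = $1,366.46

$1,366.46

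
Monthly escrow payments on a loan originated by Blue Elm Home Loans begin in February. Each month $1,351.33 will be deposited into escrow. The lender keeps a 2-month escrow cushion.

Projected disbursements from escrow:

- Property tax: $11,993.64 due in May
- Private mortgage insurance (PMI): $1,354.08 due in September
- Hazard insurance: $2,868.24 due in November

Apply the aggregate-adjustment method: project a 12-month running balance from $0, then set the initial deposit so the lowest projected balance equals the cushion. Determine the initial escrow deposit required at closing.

Cushion = 2 × $1,351.33 = $2,702.66
Trial balance (start $0, +$1,351.33 each month, − disbursements):
  Feb: +$1,351.33 → $1,351.33
  Mar: +$1,351.33 → $2,702.66
  Apr: +$1,351.33 → $4,053.99
  May: +$1,351.33 − $11,993.64 → -$6,588.32
  Jun: +$1,351.33 → -$5,236.99
  Jul: +$1,351.33 → -$3,885.66
  Aug: +$1,351.33 → -$2,534.33
  Sep: +$1,351.33 − $1,354.08 → -$2,537.08
  Oct: +$1,351.33 → -$1,185.75
  Nov: +$1,351.33 − $2,868.24 → -$2,702.66
  Dec: +$1,351.33 → -$1,351.33
  Jan: +$1,351.33 → $0.00
Lowest trial balance = -$6,588.32 (May)
Initial deposit = cushion − low point = $2,702.66 − (-$6,588.32) = $9,290.98

$9,290.98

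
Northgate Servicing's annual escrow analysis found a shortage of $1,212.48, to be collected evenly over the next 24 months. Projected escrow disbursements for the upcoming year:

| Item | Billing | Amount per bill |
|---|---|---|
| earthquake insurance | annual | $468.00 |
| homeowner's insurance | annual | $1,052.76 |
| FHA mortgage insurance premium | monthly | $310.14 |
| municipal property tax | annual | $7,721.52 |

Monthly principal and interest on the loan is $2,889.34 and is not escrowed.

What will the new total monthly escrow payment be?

Earthquake insurance: $468.00 per year
Homeowner's insurance: $1,052.76 per year
FHA mortgage insurance premium: $310.14 × 12 = $3,721.68 per year
Municipal property tax: $7,721.52 per year
Total per year = $12,963.96
Monthly = $12,963.96 / 12 = $1,080.33
Shortage spread = $1,212.48 / 24 = $50.52/mo
New monthly escrow = $1,080.33 + $50.52 = $1,130.85

$1,130.85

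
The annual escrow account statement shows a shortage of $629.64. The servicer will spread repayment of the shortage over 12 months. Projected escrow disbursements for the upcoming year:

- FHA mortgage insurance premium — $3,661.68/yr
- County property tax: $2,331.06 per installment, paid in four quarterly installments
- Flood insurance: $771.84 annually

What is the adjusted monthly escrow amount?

$1,198.95

FHA mortgage insurance premium — $3,661.68/yr
County property tax — $2,331.06 × 4 = $9,324.24/yr
Flood insurance — $771.84/yr
Combined annual = $3,661.68 + $9,324.24 + $771.84 = $13,757.76
Per month = $13,757.76 ÷ 12 = $1,146.48
Shortage spread = $629.64 ÷ 12 = $52.47/mo
New monthly escrow = $1,146.48 + $52.47 = $1,198.95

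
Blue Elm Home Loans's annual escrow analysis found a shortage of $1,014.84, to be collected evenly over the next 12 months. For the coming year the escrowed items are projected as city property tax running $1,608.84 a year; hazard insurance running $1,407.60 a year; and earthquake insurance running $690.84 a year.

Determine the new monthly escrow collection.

$393.51

City property tax: $1,608.84/yr
Hazard insurance: $1,407.60/yr
Earthquake insurance: $690.84/yr
Total annual escrow = $1,608.84 + $1,407.60 + $690.84 = $3,707.28
Monthly = $3,707.28 / 12 = $308.94
Shortage per month = $1,014.84 / 12 = $84.57
Adjusted monthly = $308.94 + $84.57 = $393.51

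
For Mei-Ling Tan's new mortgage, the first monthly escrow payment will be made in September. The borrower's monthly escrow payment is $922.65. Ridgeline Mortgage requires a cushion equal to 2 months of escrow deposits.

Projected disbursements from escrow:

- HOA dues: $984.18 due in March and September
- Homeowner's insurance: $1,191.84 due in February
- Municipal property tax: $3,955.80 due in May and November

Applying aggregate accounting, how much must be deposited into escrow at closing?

$4,613.25

Cushion = 2 × $922.65 = $1,845.30
Trial balance (start $0, +$922.65 each month, − disbursements):
  Sep: +$922.65 − $984.18 → -$61.53
  Oct: +$922.65 → $861.12
  Nov: +$922.65 − $3,955.80 → -$2,172.03
  Dec: +$922.65 → -$1,249.38
  Jan: +$922.65 → -$326.73
  Feb: +$922.65 − $1,191.84 → -$595.92
  Mar: +$922.65 − $984.18 → -$657.45
  Apr: +$922.65 → $265.20
  May: +$922.65 − $3,955.80 → -$2,767.95
  Jun: +$922.65 → -$1,845.30
  Jul: +$922.65 → -$922.65
  Aug: +$922.65 → $0.00
Lowest trial balance = -$2,767.95 (May)
Initial deposit = cushion − low point = $1,845.30 − (-$2,767.95) = $4,613.25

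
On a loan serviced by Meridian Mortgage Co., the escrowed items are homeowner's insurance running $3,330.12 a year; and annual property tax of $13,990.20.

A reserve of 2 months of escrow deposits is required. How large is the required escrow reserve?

Homeowner's insurance — $3,330.12/yr
Property tax — $13,990.20/yr
Annual escrow total = $3,330.12 + $13,990.20 = $17,320.32
Monthly escrow = $17,320.32 ÷ 12 = $1,443.36
Required cushion = 2 × $1,443.36 = $2,886.72

$2,886.72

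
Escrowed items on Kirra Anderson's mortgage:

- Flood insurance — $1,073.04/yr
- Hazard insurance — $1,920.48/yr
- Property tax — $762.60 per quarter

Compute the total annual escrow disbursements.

Flood insurance = $1,073.04 per year
Hazard insurance = $1,920.48 per year
Property tax = $762.60 × 4 = $3,050.40 per year
Yearly total = $6,043.92

$6,043.92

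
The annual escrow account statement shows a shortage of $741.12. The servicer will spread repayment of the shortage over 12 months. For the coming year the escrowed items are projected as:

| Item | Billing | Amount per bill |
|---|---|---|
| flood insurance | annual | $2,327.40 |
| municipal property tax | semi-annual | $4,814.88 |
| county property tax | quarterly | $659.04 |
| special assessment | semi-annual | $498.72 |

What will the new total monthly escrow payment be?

Flood insurance = $2,327.40 annually
Municipal property tax = $4,814.88 × 2 = $9,629.76 annually
County property tax = $659.04 × 4 = $2,636.16 annually
Special assessment = $498.72 × 2 = $997.44 annually
Total per year = $15,590.76
Base monthly escrow = $15,590.76 ÷ 12 = $1,299.23
Monthly shortage recovery: $741.12 / 12 = $61.76
Adjusted monthly = $1,299.23 + $61.76 = $1,360.99

$1,360.99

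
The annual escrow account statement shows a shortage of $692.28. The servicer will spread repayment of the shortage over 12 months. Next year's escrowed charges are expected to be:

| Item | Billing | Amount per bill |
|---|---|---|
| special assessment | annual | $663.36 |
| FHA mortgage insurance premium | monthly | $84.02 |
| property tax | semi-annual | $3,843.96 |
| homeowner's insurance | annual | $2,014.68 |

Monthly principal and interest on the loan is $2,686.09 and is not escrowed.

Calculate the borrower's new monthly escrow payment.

Special assessment — $663.36 per year
FHA mortgage insurance premium — $84.02 × 12 = $1,008.24 per year
Property tax — $3,843.96 × 2 = $7,687.92 per year
Homeowner's insurance — $2,014.68 per year
Total annual escrow = $663.36 + $1,008.24 + $7,687.92 + $2,014.68 = $11,374.20
Monthly escrow = $11,374.20 / 12 = $947.85
Shortage per month = $692.28 ÷ 12 = $57.69
Adjusted monthly = $947.85 + $57.69 = $1,005.54

$1,005.54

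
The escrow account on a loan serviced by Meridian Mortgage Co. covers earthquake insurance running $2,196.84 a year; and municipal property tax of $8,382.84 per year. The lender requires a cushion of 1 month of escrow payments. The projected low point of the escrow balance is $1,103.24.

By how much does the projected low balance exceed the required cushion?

$221.60

Earthquake insurance — $2,196.84/yr
Municipal property tax — $8,382.84/yr
Total per year = $2,196.84 + $8,382.84 = $10,579.68
Base monthly escrow = $10,579.68 ÷ 12 = $881.64
Required reserve = 1 × $881.64 = $881.64
Surplus = $1,103.24 − $881.64 = $221.60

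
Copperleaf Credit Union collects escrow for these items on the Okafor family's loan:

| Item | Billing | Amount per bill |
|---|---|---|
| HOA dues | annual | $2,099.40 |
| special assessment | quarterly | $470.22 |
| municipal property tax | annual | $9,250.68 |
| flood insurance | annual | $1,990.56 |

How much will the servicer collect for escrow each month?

$1,268.46

HOA dues — $2,099.40/yr
Special assessment — $470.22 × 4 = $1,880.88/yr
Municipal property tax — $9,250.68/yr
Flood insurance — $1,990.56/yr
Yearly total = $15,221.52
Per month = $15,221.52 ÷ 12 = $1,268.46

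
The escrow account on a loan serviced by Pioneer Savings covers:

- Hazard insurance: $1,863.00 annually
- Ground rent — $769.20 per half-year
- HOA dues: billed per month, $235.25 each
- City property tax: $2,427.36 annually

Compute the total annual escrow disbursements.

Hazard insurance: $1,863.00 annually
Ground rent: $769.20 × 2 = $1,538.40 annually
HOA dues: $235.25 × 12 = $2,823.00 annually
City property tax: $2,427.36 annually
Total per year = $1,863.00 + $1,538.40 + $2,823.00 + $2,427.36 = $8,651.76

$8,651.76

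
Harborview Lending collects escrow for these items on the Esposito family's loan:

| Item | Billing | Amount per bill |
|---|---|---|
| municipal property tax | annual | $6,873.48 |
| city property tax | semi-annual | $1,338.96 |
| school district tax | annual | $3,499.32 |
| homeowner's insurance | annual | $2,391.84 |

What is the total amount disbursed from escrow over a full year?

$15,442.56

Municipal property tax — $6,873.48 annually
City property tax — $1,338.96 × 2 = $2,677.92 annually
School district tax — $3,499.32 annually
Homeowner's insurance — $2,391.84 annually
Total annual escrow = $6,873.48 + $2,677.92 + $3,499.32 + $2,391.84 = $15,442.56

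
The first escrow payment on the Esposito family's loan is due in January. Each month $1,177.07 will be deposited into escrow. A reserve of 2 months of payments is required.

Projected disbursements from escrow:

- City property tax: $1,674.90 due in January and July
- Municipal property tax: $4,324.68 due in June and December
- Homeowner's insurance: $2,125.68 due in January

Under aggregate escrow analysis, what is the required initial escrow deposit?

$4,977.65

Cushion = 2 × $1,177.07 = $2,354.14
Trial balance (start $0, +$1,177.07 each month, − disbursements):
  Jan: +$1,177.07 − $3,800.58 → -$2,623.51
  Feb: +$1,177.07 → -$1,446.44
  Mar: +$1,177.07 → -$269.37
  Apr: +$1,177.07 → $907.70
  May: +$1,177.07 → $2,084.77
  Jun: +$1,177.07 − $4,324.68 → -$1,062.84
  Jul: +$1,177.07 − $1,674.90 → -$1,560.67
  Aug: +$1,177.07 → -$383.60
  Sep: +$1,177.07 → $793.47
  Oct: +$1,177.07 → $1,970.54
  Nov: +$1,177.07 → $3,147.61
  Dec: +$1,177.07 − $4,324.68 → $0.00
Lowest trial balance = -$2,623.51 (Jan)
Initial deposit = cushion − low point = $2,354.14 − (-$2,623.51) = $4,977.65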